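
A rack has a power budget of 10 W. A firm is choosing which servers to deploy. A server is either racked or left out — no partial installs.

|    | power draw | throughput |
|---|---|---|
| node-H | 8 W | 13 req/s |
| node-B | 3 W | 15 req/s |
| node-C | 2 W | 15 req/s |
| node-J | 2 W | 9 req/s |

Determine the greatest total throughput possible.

Allowing fractional choices, the relaxed optimum would be about 43.9, but servers are indivisible.
node-B + node-C: power draw 3 + 2 = 5 ≤ 10, throughput 15 + 15 = 30.
node-B + node-C + node-J: power draw 3 + 2 + 2 = 7 ≤ 10, throughput 15 + 15 + 9 = 39.
Best is node-B, node-C, and node-J with total throughput 39.

39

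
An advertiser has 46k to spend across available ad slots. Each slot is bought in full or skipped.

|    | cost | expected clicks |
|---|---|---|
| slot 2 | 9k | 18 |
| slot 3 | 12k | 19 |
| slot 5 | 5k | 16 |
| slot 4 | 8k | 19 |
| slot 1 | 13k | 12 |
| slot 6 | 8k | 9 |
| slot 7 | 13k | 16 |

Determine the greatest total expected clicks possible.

81

This is an integer program with binary decision variables.
Allowing fractional choices, the relaxed optimum would be about 86.8, but ad slots are indivisible.
slot 3 + slot 5 + slot 4 + slot 6 + slot 7: cost 12 + 5 + 8 + 8 + 13 = 46 ≤ 46, expected clicks 19 + 16 + 19 + 9 + 16 = 79.
slot 2 + slot 3 + slot 5 + slot 4 + slot 6: cost 9 + 12 + 5 + 8 + 8 = 42 ≤ 46, expected clicks 18 + 19 + 16 + 19 + 9 = 81.
slot 2 + slot 5 + slot 4 + slot 6 + slot 7: cost 9 + 5 + 8 + 8 + 13 = 43 ≤ 46, expected clicks 18 + 16 + 19 + 9 + 16 = 78.
Best is slot 2, slot 3, slot 5, slot 4, and slot 6 with total expected clicks 81.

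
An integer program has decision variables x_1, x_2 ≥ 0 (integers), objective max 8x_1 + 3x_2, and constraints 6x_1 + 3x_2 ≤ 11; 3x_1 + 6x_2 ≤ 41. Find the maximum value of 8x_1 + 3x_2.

11

(x_1,x_2)=(1,1): 6·1+3·1=9≤11, 3·1+6·1=9≤41, objective 11.
(x_1,x_2)=(1,0): 6·1+3·0=6≤11, 3·1+6·0=3≤41, objective 8.
(x_1,x_2)=(0,2): 6·0+3·2=6≤11, 3·0+6·2=12≤41, objective 6.
No feasible integer point exceeds 11.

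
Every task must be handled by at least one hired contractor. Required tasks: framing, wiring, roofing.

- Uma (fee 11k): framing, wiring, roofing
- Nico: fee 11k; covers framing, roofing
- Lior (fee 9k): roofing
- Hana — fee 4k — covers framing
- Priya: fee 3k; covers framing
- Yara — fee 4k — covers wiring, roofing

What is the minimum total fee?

Choose Priya and Yara: together they cover framing, wiring, roofing — every task.
Total fee: 3 + 4 = 7.
No cover costs less than 7.

7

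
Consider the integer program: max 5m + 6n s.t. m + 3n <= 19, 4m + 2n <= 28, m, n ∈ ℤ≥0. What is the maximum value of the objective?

50

Relaxing integrality, the LP optimum is 51.80 at (m,n) = (4.6, 4.8), which is not an integer point.
(m,n)=(4,5): 1·4+3·5=19≤19, 4·4+2·5=26≤28, objective 50.
(m,n)=(5,4): 1·5+3·4=17≤19, 4·5+2·4=28≤28, objective 49.
The best lattice point is (4,5), giving 50.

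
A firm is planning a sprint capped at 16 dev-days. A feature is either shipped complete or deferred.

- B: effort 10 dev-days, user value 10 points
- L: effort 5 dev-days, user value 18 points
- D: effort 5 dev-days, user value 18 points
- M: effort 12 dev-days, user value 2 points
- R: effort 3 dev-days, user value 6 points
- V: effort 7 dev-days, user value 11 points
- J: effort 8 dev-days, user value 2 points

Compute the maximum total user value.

Allowing fractional choices, the relaxed optimum would be about 46.7, but features are indivisible.
L + D + R: effort 5 + 5 + 3 = 13 ≤ 16, user value 18 + 18 + 6 = 42.
L + D: effort 5 + 5 = 10 ≤ 16, user value 18 + 18 = 36.
L + R + V: effort 5 + 3 + 7 = 15 ≤ 16, user value 18 + 6 + 11 = 35.
Best is L, D, and R with total user value 42.

42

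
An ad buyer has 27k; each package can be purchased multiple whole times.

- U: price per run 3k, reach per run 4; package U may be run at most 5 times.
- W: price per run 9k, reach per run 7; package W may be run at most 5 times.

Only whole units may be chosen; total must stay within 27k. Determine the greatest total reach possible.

27

3×U and 2×W: price 27 ≤ 27, reach 3·4 + 2·7 = 26.
5×U and 1×W: price 24 ≤ 27, reach 5·4 + 1·7 = 27.
Best is 27.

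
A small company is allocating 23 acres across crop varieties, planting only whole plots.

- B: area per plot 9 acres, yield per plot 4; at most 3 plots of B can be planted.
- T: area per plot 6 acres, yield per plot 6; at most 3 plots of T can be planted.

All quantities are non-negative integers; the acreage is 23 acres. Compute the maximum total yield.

3×T: area 18 ≤ 23, yield 3·6 = 18.
1×B and 2×T: area 21 ≤ 23, yield 1·4 + 2·6 = 16.
Best is 18.

18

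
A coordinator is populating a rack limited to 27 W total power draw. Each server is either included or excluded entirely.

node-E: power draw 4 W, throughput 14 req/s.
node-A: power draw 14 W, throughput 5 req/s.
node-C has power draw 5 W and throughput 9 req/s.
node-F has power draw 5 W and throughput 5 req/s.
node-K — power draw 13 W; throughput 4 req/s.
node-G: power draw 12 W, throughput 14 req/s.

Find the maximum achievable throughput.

42

This is a 0-1 knapsack instance.
Allowing fractional choices, the relaxed optimum would be about 42.4, but servers are indivisible.
node-E + node-F + node-G: power draw 4 + 5 + 12 = 21 ≤ 27, throughput 14 + 5 + 14 = 33.
node-E + node-C + node-F + node-G: power draw 4 + 5 + 5 + 12 = 26 ≤ 27, throughput 14 + 9 + 5 + 14 = 42.
node-E + node-C + node-G: power draw 4 + 5 + 12 = 21 ≤ 27, throughput 14 + 9 + 14 = 37.
Best is node-E, node-C, node-F, and node-G with total throughput 42.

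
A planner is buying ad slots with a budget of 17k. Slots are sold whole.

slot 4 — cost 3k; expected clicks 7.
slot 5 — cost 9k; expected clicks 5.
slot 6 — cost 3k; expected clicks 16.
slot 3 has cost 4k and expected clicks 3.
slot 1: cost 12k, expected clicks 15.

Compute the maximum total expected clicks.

31

Allowing fractional choices, the relaxed optimum would be about 36.8, but ad slots are indivisible.
slot 4 + slot 5 + slot 6: cost 3 + 9 + 3 = 15 ≤ 17, expected clicks 7 + 5 + 16 = 28.
slot 6 + slot 1: cost 3 + 12 = 15 ≤ 17, expected clicks 16 + 15 = 31.
Best is slot 6 and slot 1 with total expected clicks 31.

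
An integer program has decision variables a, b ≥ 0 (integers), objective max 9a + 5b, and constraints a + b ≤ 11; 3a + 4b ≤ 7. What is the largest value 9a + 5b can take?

Relaxing integrality, the LP optimum is 21.00 at (a,b) = (2.33, 0), which is not an integer point.
(a,b)=(2,0): 1·2+1·0=2≤11, 3·2+4·0=6≤7, objective 18.
(a,b)=(1,1): 1·1+1·1=2≤11, 3·1+4·1=7≤7, objective 14.
No feasible integer point exceeds 18.

18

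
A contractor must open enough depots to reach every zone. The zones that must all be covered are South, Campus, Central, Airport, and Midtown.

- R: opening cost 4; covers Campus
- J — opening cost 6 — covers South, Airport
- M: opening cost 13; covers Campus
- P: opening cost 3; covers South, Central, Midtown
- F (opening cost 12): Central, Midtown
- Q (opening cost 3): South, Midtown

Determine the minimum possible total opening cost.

Choose R, J, and P: together they cover South, Campus, Central, Airport, Midtown — every zone.
Total opening cost: 4 + 6 + 3 = 13.

13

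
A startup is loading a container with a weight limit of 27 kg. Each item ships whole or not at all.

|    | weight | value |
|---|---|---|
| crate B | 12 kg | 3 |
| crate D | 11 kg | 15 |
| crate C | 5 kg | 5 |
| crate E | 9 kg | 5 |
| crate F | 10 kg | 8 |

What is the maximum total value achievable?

28

Allowing fractional choices, the relaxed optimum would be about 28.6, but items are indivisible.
crate D + crate C + crate F: weight 11 + 5 + 10 = 26 ≤ 27, value 15 + 5 + 8 = 28.
crate D + crate C + crate E: weight 11 + 5 + 9 = 25 ≤ 27, value 15 + 5 + 5 = 25.
Best is crate D, crate C, and crate F with total value 28.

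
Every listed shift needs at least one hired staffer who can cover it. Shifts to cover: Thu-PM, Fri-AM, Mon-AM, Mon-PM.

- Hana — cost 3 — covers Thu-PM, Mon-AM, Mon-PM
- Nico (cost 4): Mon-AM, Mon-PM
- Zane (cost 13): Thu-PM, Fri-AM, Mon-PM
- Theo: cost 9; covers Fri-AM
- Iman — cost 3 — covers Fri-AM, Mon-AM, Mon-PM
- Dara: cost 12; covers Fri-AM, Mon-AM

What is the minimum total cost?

6

Choose Hana and Iman: together they cover Thu-PM, Fri-AM, Mon-AM, Mon-PM — every shift.
Total cost: 3 + 3 = 6.
No cover costs less than 6.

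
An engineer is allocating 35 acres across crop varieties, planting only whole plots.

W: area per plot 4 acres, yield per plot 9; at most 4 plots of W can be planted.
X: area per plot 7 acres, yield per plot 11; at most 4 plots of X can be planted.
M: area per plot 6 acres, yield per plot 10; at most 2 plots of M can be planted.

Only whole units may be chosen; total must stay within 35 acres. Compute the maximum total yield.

67

Take 4×W, 1×X, and 2×M: area 35 ≤ 35, yield 4·9 + 1·11 + 2·10 = 67.
W has the best ratio (9/4) and is taken to its limit of 4; remaining capacity is filled optimally with the others.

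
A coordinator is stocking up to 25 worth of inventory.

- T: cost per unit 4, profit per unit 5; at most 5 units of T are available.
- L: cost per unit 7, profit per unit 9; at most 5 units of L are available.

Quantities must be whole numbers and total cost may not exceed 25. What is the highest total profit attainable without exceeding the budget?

Take 1×T and 3×L: cost 25 ≤ 25, profit 1·5 + 3·9 = 32.
No other integer combination yields more.

32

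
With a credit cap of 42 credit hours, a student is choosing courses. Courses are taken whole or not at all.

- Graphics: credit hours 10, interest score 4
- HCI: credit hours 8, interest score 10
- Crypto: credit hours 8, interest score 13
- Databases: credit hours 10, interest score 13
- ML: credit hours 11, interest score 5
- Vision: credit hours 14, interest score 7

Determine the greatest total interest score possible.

HCI + Crypto + Databases + ML: credit hours 8 + 8 + 10 + 11 = 37 ≤ 42, interest score 10 + 13 + 13 + 5 = 41.
HCI + Crypto + Databases + Vision: credit hours 8 + 8 + 10 + 14 = 40 ≤ 42, interest score 10 + 13 + 13 + 7 = 43.
Best is HCI, Crypto, Databases, and Vision with total interest score 43.

43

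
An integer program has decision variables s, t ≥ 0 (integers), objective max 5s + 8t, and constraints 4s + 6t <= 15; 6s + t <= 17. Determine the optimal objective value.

18

(s,t)=(2,1): 4·2+6·1=14≤15, 6·2+1·1=13≤17, objective 18.
(s,t)=(0,2): 4·0+6·2=12≤15, 6·0+1·2=2≤17, objective 16.
(s,t)=(1,1): 4·1+6·1=10≤15, 6·1+1·1=7≤17, objective 13.
Maximum is 18 at (s,t)=(2,1).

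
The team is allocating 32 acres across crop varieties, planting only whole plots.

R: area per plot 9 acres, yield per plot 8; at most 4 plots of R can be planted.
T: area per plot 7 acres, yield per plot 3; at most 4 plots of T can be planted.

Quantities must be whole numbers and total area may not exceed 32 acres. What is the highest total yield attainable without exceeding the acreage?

R has the best ratio (8/9); taking only R gives at most 3×8 = 24 (stopped by the area limit).
Optimal: 3×R: area 27 ≤ 32, yield 3·8 = 24.

24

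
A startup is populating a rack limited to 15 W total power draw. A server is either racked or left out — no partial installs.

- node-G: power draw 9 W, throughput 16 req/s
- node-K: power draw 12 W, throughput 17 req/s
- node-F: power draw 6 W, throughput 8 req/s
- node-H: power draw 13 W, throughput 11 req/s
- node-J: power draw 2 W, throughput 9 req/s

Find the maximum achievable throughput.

26

This is a 0-1 knapsack instance.
Allowing fractional choices, the relaxed optimum would be about 30.7, but servers are indivisible.
node-K + node-J: power draw 12 + 2 = 14 ≤ 15, throughput 17 + 9 = 26.
node-G + node-J: power draw 9 + 2 = 11 ≤ 15, throughput 16 + 9 = 25.
node-G + node-F: power draw 9 + 6 = 15 ≤ 15, throughput 16 + 8 = 24.
Best is node-K and node-J with total throughput 26.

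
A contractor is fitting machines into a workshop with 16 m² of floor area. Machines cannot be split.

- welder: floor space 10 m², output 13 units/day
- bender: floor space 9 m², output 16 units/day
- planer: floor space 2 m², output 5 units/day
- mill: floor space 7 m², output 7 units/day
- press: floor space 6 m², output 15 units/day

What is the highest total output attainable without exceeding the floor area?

31

welder + press: floor space 10 + 6 = 16 ≤ 16, output 13 + 15 = 28.
bender + press: floor space 9 + 6 = 15 ≤ 16, output 16 + 15 = 31.
planer + mill + press: floor space 2 + 7 + 6 = 15 ≤ 16, output 5 + 7 + 15 = 27.
Best is bender and press with total output 31.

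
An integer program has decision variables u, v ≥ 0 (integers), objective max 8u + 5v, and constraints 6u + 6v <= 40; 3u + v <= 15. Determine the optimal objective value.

42

The continuous relaxation peaks at (4.17, 2.5) with value 45.83; rounding to a feasible lattice point costs some objective.
(u,v)=(4,2): 6·4+6·2=36≤40, 3·4+1·2=14≤15, objective 42.
(u,v)=(3,3): 6·3+6·3=36≤40, 3·3+1·3=12≤15, objective 39.
(u,v)=(4,1): 6·4+6·1=30≤40, 3·4+1·1=13≤15, objective 37.
The best lattice point is (4,2), giving 42.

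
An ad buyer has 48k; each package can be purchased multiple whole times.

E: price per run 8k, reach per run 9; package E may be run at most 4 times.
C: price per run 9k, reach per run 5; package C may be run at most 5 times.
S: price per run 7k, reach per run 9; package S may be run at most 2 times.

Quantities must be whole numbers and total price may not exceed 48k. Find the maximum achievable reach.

S has the best ratio (9/7); taking only S gives at most 2×9 = 18 (stopped by the supply cap of 2).
Mixing does better — 4×E and 2×S: price 46 ≤ 48, reach 4·9 + 2·9 = 54.

54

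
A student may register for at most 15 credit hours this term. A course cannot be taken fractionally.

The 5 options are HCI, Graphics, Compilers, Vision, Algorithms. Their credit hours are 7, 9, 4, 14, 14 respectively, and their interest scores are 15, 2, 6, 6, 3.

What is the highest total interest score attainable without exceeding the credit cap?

21

Allowing fractional choices, the relaxed optimum would be about 22.7, but courses are indivisible.
HCI + Compilers: credit hours 7 + 4 = 11 ≤ 15, interest score 15 + 6 = 21.
HCI: credit hours 7 ≤ 15, interest score 15.
Best is HCI and Compilers with total interest score 21.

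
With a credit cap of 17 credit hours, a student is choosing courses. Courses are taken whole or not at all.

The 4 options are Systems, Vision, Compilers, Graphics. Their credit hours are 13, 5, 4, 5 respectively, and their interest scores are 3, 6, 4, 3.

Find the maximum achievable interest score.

13

Take Vision, Compilers, and Graphics: credit hours 5 + 4 + 5 = 14 ≤ 17, interest score 6 + 4 + 3 = 13.
No other feasible combination does better.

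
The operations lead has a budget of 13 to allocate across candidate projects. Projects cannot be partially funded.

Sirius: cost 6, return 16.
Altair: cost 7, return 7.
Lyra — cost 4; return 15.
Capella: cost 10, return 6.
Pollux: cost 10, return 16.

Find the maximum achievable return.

Allowing fractional choices, the relaxed optimum would be about 35.8, but projects are indivisible.
Sirius + Altair: cost 6 + 7 = 13 ≤ 13, return 16 + 7 = 23.
Sirius + Lyra: cost 6 + 4 = 10 ≤ 13, return 16 + 15 = 31.
Altair + Lyra: cost 7 + 4 = 11 ≤ 13, return 7 + 15 = 22.
Best is Sirius and Lyra with total return 31.

31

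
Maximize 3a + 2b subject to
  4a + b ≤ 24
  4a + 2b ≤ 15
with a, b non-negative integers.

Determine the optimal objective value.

14

Relaxing integrality, the LP optimum is 15.00 at (a,b) = (0, 7.5), which is not an integer point.
(a,b)=(0,7): 4·0+1·7=7≤24, 4·0+2·7=14≤15, objective 14.
(a,b)=(0,6): 4·0+1·6=6≤24, 4·0+2·6=12≤15, objective 12.
The best lattice point is (0,7), giving 14.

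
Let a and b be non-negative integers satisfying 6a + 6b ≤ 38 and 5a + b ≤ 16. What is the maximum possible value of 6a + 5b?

Relaxing integrality, the LP optimum is 34.08 at (a,b) = (2.42, 3.92), which is not an integer point.
(a,b)=(2,4): 6·2+6·4=36≤38, 5·2+1·4=14≤16, objective 32.
(a,b)=(1,5): 6·1+6·5=36≤38, 5·1+1·5=10≤16, objective 31.
(a,b)=(2,3): 6·2+6·3=30≤38, 5·2+1·3=13≤16, objective 27.
No feasible integer point exceeds 32.

32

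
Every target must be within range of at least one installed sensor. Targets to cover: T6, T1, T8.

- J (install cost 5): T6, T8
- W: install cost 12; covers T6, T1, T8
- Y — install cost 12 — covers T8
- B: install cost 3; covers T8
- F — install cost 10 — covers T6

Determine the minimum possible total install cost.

The greedy cost-per-new-target heuristic would pick J and W for 17, but a cheaper cover exists.
W alone covers T6, T1, T8 — every target.
Total install cost: 12.
No cover costs less than 12.

12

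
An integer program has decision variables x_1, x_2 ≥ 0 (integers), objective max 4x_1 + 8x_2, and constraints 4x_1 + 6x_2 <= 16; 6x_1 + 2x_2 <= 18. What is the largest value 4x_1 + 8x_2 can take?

20

Relaxing integrality, the LP optimum is 21.33 at (x_1,x_2) = (0, 2.67), which is not an integer point.
(x_1,x_2)=(1,2): 4·1+6·2=16≤16, 6·1+2·2=10≤18, objective 20.
(x_1,x_2)=(2,1): 4·2+6·1=14≤16, 6·2+2·1=14≤18, objective 16.
(x_1,x_2)=(0,2): 4·0+6·2=12≤16, 6·0+2·2=4≤18, objective 16.
(x_1,x_2)=(1,1): 4·1+6·1=10≤16, 6·1+2·1=8≤18, objective 12.
Maximum is 20 at (x_1,x_2)=(1,2).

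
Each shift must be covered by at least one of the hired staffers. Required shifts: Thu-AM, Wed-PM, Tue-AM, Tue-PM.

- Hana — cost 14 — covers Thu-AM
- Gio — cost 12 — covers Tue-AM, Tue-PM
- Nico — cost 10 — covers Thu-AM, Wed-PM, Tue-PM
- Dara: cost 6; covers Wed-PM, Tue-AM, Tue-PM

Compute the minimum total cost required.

Choose Nico and Dara: together they cover Thu-AM, Wed-PM, Tue-AM, Tue-PM — every shift.
Total cost: 10 + 6 = 16.

16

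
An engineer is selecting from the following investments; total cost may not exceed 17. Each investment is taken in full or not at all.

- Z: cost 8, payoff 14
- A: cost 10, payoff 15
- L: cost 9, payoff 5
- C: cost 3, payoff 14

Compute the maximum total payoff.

Allowing fractional choices, the relaxed optimum would be about 37.0, but investments are indivisible.
A + C: cost 10 + 3 = 13 ≤ 17, payoff 15 + 14 = 29.
Z + C: cost 8 + 3 = 11 ≤ 17, payoff 14 + 14 = 28.
Best is A and C with total payoff 29.

29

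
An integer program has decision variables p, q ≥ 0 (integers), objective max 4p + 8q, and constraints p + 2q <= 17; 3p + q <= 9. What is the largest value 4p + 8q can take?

64

The continuous relaxation peaks at (0, 8.5) with value 68.00; rounding to a feasible lattice point costs some objective.
(p,q)=(0,8): 1·0+2·8=16≤17, 3·0+1·8=8≤9, objective 64.
(p,q)=(0,7): 1·0+2·7=14≤17, 3·0+1·7=7≤9, objective 56.
No feasible integer point exceeds 64.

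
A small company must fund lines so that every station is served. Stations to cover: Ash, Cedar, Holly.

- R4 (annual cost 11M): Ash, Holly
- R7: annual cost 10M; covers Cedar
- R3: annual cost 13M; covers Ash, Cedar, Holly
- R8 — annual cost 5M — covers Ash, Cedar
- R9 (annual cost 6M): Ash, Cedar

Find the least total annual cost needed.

13

This is an integer covering problem.
The greedy cost-per-new-station heuristic would pick R8 and R4 for 16, but a cheaper cover exists.
R3 alone covers Ash, Cedar, Holly — every station.
Total annual cost: 13.
No cover costs less than 13.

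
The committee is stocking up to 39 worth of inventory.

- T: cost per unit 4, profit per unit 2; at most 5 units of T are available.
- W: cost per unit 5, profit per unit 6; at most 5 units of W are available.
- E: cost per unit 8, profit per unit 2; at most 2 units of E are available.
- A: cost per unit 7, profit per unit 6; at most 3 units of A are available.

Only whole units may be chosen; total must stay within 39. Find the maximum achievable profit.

42

This is a bounded integer knapsack.
1×T, 4×W, and 2×A: cost 38 ≤ 39, profit 1·2 + 4·6 + 2·6 = 38.
5×W and 2×A: cost 39 ≤ 39, profit 5·6 + 2·6 = 42.
Best is 42.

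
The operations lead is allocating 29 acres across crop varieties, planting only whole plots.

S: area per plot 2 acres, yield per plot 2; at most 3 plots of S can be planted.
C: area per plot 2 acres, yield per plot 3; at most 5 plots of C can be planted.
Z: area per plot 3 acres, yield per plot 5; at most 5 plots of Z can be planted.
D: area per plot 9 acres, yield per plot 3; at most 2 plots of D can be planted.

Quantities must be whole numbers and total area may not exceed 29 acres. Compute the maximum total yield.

44

This is a bounded integer knapsack.
Z has the best ratio (5/3); taking only Z gives at most 5×5 = 25 (stopped by the supply cap of 5).
Mixing does better — 2×S, 5×C, and 5×Z: area 29 ≤ 29, yield 2·2 + 5·3 + 5·5 = 44.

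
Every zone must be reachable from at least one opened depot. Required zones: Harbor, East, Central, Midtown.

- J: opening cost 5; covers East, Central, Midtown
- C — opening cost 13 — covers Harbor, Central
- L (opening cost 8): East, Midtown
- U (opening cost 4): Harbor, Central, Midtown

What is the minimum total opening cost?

9

This is a weighted set-cover instance.
Choose J and U: together they cover Harbor, East, Central, Midtown — every zone.
Total opening cost: 5 + 4 = 9.
No cover costs less than 9.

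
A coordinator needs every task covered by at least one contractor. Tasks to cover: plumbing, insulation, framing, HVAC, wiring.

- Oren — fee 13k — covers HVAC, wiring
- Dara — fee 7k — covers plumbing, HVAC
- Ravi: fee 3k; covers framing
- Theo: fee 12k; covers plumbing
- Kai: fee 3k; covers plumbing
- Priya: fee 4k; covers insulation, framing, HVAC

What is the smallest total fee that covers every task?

Choose Oren, Kai, and Priya: together they cover plumbing, insulation, framing, HVAC, wiring — every task.
Total fee: 13 + 3 + 4 = 20.

20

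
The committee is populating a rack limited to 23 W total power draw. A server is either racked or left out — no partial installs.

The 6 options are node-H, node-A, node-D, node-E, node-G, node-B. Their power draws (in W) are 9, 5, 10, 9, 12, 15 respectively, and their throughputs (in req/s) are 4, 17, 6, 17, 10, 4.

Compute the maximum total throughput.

38

Allowing fractional choices, the relaxed optimum would be about 41.5, but servers are indivisible.
node-A + node-G: power draw 5 + 12 = 17 ≤ 23, throughput 17 + 10 = 27.
node-H + node-A + node-E: power draw 9 + 5 + 9 = 23 ≤ 23, throughput 4 + 17 + 17 = 38.
node-A + node-E: power draw 5 + 9 = 14 ≤ 23, throughput 17 + 17 = 34.
Best is node-H, node-A, and node-E with total throughput 38.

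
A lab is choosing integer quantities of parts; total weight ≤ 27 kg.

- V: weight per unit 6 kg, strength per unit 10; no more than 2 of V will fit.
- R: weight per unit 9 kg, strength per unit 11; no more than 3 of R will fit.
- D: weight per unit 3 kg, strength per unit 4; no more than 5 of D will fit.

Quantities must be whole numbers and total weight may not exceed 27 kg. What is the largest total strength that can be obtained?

V has the best ratio (10/6); taking only V gives at most 2×10 = 20 (stopped by the supply cap of 2).
Mixing does better — 2×V and 5×D: weight 27 ≤ 27, strength 2·10 + 5·4 = 40.

40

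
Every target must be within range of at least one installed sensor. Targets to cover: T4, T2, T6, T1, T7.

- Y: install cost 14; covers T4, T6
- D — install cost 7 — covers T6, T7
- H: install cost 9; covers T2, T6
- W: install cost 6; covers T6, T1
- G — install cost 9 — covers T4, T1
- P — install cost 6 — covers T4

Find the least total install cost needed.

Choose D, H, and G: together they cover T4, T2, T6, T1, T7 — every target.
Total install cost: 7 + 9 + 9 = 25.

25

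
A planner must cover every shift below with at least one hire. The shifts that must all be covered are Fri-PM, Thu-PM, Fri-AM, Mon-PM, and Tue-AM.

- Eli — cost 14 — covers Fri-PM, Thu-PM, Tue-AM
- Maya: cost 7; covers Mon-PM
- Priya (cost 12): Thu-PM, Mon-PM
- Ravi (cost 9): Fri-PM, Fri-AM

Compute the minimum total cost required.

The greedy cost-per-new-shift heuristic would pick Ravi, Priya, and Eli for 35, but a cheaper cover exists.
Choose Eli, Maya, and Ravi: together they cover Fri-PM, Thu-PM, Fri-AM, Mon-PM, Tue-AM — every shift.
Total cost: 14 + 7 + 9 = 30.
No cover costs less than 30.

30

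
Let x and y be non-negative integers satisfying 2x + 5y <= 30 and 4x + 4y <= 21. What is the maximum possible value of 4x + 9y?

Relaxing integrality, the LP optimum is 47.25 at (x,y) = (0, 5.25), which is not an integer point.
(x,y)=(0,5): 2·0+5·5=25≤30, 4·0+4·5=20≤21, objective 45.
(x,y)=(1,4): 2·1+5·4=22≤30, 4·1+4·4=20≤21, objective 40.
(x,y)=(0,4): 2·0+5·4=20≤30, 4·0+4·4=16≤21, objective 36.
The best lattice point is (0,5), giving 45.

45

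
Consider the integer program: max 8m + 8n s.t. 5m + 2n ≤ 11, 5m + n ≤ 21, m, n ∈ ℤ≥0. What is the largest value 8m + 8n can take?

40

The continuous relaxation peaks at (0, 5.5) with value 44.00; rounding to a feasible lattice point costs some objective.
(m,n)=(0,5): 5·0+2·5=10≤11, 5·0+1·5=5≤21, objective 40.
(m,n)=(0,4): 5·0+2·4=8≤11, 5·0+1·4=4≤21, objective 32.
The best lattice point is (0,5), giving 40.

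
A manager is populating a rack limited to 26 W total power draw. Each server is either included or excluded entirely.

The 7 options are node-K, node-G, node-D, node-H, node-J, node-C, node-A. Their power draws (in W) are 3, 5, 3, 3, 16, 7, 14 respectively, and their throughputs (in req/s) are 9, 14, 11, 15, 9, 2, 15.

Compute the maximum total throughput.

55

Treat it as a binary knapsack problem.
Allowing fractional choices, the relaxed optimum would be about 61.9, but servers are indivisible.
node-K + node-G + node-H + node-A: power draw 3 + 5 + 3 + 14 = 25 ≤ 26, throughput 9 + 14 + 15 + 15 = 53.
node-G + node-D + node-H + node-A: power draw 5 + 3 + 3 + 14 = 25 ≤ 26, throughput 14 + 11 + 15 + 15 = 55.
node-K + node-G + node-D + node-H + node-C: power draw 3 + 5 + 3 + 3 + 7 = 21 ≤ 26, throughput 9 + 14 + 11 + 15 + 2 = 51.
Best is node-G, node-D, node-H, and node-A with total throughput 55.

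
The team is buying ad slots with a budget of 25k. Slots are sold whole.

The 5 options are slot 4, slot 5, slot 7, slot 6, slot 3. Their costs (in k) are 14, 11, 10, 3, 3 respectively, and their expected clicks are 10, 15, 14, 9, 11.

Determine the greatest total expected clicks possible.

Take slot 5, slot 7, and slot 3: cost 11 + 10 + 3 = 24 ≤ 25, expected clicks 15 + 14 + 11 = 40.
No other feasible combination does better.

40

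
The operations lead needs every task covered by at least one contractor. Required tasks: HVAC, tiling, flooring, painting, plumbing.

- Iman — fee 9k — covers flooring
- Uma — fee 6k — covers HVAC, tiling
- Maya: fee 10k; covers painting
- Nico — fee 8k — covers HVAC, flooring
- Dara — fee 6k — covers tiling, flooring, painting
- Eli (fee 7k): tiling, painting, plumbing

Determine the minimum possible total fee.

15

Choose Nico and Eli: together they cover HVAC, tiling, flooring, painting, plumbing — every task.
Total fee: 8 + 7 = 15.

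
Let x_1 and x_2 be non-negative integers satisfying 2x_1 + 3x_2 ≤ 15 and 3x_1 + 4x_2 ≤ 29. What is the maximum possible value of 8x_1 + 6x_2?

56

The continuous relaxation peaks at (7.5, 0) with value 60.00; rounding to a feasible lattice point costs some objective.
(x_1,x_2)=(7,0): 2·7+3·0=14≤15, 3·7+4·0=21≤29, objective 56.
(x_1,x_2)=(6,1): 2·6+3·1=15≤15, 3·6+4·1=22≤29, objective 54.
(x_1,x_2)=(6,0): 2·6+3·0=12≤15, 3·6+4·0=18≤29, objective 48.
The best lattice point is (7,0), giving 56.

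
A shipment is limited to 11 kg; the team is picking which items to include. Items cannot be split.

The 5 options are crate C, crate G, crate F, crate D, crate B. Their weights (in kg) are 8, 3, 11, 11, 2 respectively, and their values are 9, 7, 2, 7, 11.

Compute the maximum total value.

Allowing fractional choices, the relaxed optimum would be about 24.8, but items are indivisible.
crate G + crate B: weight 3 + 2 = 5 ≤ 11, value 7 + 11 = 18.
crate C + crate B: weight 8 + 2 = 10 ≤ 11, value 9 + 11 = 20.
Best is crate C and crate B with total value 20.

20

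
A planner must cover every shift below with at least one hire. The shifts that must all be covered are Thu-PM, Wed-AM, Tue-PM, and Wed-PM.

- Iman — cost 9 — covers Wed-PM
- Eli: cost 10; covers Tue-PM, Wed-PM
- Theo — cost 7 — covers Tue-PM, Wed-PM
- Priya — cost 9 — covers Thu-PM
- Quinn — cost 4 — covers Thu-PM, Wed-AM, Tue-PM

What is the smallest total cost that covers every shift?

11

This is an integer covering problem.
Choose Theo and Quinn: together they cover Thu-PM, Wed-AM, Tue-PM, Wed-PM — every shift.
Total cost: 7 + 4 = 11.
No cover costs less than 11.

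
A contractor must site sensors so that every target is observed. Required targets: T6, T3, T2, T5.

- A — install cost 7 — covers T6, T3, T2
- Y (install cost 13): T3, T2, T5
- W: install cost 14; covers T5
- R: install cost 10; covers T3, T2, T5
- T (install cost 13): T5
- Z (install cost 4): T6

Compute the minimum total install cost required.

14

The greedy cost-per-new-target heuristic would pick A and R for 17, but a cheaper cover exists.
Choose R and Z: together they cover T6, T3, T2, T5 — every target.
Total install cost: 10 + 4 = 14.
No cover costs less than 14.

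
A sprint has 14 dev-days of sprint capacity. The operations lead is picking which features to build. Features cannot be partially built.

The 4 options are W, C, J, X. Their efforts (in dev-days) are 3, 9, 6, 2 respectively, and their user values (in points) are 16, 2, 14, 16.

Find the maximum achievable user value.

Take W, J, and X: effort 3 + 6 + 2 = 11 ≤ 14, user value 16 + 14 + 16 = 46.
No other feasible combination does better.

46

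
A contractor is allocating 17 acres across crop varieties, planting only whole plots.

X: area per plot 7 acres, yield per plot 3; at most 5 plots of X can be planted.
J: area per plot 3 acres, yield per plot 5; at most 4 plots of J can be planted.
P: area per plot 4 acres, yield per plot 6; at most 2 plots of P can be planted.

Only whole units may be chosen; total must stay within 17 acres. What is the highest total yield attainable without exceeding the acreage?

27

J has the best ratio (5/3); taking only J gives at most 4×5 = 20 (stopped by the supply cap of 4).
Mixing does better — 3×J and 2×P: area 17 ≤ 17, yield 3·5 + 2·6 = 27.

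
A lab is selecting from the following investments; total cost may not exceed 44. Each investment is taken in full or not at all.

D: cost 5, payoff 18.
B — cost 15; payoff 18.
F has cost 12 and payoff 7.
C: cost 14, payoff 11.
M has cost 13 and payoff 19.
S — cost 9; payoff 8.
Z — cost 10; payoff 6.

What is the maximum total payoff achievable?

63

Allowing fractional choices, the relaxed optimum would be about 64.6, but investments are indivisible.
D + B + M + S: cost 5 + 15 + 13 + 9 = 42 ≤ 44, payoff 18 + 18 + 19 + 8 = 63.
D + C + M + S: cost 5 + 14 + 13 + 9 = 41 ≤ 44, payoff 18 + 11 + 19 + 8 = 56.
D + B + M + Z: cost 5 + 15 + 13 + 10 = 43 ≤ 44, payoff 18 + 18 + 19 + 6 = 61.
Best is D, B, M, and S with total payoff 63.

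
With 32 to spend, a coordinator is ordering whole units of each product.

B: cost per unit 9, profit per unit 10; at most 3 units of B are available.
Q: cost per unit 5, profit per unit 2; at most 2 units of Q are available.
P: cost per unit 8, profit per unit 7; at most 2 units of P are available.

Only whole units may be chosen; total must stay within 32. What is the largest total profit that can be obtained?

32

Take 3×B and 1×Q: cost 32 ≤ 32, profit 3·10 + 1·2 = 32.
B has the best ratio (10/9) and is taken to its limit of 3; remaining capacity is filled optimally with the others.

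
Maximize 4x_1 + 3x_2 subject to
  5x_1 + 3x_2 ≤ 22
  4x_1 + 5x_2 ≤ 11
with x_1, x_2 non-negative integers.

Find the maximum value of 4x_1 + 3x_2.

8

The continuous relaxation peaks at (2.75, 0) with value 11.00; rounding to a feasible lattice point costs some objective.
(x_1,x_2)=(2,0): 5·2+3·0=10≤22, 4·2+5·0=8≤11, objective 8.
(x_1,x_2)=(1,1): 5·1+3·1=8≤22, 4·1+5·1=9≤11, objective 7.
(x_1,x_2)=(1,0): 5·1+3·0=5≤22, 4·1+5·0=4≤11, objective 4.
Maximum is 8 at (x_1,x_2)=(2,0).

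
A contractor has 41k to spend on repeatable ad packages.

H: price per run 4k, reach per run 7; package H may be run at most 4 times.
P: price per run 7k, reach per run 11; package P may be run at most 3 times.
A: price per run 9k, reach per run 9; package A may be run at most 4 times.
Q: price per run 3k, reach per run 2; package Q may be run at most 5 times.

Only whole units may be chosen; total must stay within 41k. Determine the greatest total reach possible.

63

4×H and 3×P: price 37 ≤ 41, reach 4·7 + 3·11 = 61.
4×H, 3×P, and 1×Q: price 40 ≤ 41, reach 4·7 + 3·11 + 1·2 = 63.
Best is 63.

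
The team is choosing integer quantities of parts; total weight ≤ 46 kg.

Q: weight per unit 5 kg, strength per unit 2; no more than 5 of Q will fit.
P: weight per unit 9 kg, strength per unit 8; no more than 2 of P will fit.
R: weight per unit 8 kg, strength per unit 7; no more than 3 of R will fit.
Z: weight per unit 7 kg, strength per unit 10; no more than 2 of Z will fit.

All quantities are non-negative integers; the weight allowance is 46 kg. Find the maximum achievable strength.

Take 1×Q, 2×P, 1×R, and 2×Z: weight 45 ≤ 46, strength 1·2 + 2·8 + 1·7 + 2·10 = 45.
Z has the best ratio (10/7) and is taken to its limit of 2; remaining capacity is filled optimally with the others.

45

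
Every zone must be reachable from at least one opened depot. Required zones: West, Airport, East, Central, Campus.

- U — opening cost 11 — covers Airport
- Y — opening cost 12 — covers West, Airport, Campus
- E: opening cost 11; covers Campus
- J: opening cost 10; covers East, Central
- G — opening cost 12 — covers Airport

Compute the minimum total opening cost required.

22

Choose Y and J: together they cover West, Airport, East, Central, Campus — every zone.
Total opening cost: 12 + 10 = 22.
No cover costs less than 22.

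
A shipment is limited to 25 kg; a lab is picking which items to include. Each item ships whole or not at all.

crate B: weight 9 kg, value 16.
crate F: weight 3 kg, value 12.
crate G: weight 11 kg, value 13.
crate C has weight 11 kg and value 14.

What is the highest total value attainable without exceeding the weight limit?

Take crate B, crate F, and crate C: weight 9 + 3 + 11 = 23 ≤ 25, value 16 + 12 + 14 = 42.
No other feasible combination does better.

42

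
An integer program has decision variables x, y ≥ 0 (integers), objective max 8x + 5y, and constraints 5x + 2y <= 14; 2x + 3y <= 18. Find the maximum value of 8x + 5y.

(x,y)=(0,6): 5·0+2·6=12≤14, 2·0+3·6=18≤18, objective 30.
(x,y)=(1,4): 5·1+2·4=13≤14, 2·1+3·4=14≤18, objective 28.
Maximum is 30 at (x,y)=(0,6).

30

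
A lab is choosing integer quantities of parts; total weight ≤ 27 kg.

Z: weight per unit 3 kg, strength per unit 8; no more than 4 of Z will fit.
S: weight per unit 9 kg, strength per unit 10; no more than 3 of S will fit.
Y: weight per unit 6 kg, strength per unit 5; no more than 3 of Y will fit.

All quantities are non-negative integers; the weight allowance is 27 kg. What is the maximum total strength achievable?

Take 4×Z, 1×S, and 1×Y: weight 27 ≤ 27, strength 4·8 + 1·10 + 1·5 = 47.
Z has the best ratio (8/3) and is taken to its limit of 4; remaining capacity is filled optimally with the others.

47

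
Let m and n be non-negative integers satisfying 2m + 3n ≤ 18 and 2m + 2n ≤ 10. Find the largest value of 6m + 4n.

30

(m,n)=(5,0): 2·5+3·0=10≤18, 2·5+2·0=10≤10, objective 30.
(m,n)=(4,1): 2·4+3·1=11≤18, 2·4+2·1=10≤10, objective 28.
Maximum is 30 at (m,n)=(5,0).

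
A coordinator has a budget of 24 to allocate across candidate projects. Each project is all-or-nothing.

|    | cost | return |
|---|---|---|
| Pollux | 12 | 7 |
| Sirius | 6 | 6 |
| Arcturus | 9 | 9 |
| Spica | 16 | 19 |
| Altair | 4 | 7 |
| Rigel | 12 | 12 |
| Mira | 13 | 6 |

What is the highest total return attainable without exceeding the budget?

Treat it as a binary knapsack problem.
Allowing fractional choices, the relaxed optimum would be about 30.0, but projects are indivisible.
Spica + Altair: cost 16 + 4 = 20 ≤ 24, return 19 + 7 = 26.
Sirius + Spica: cost 6 + 16 = 22 ≤ 24, return 6 + 19 = 25.
Best is Spica and Altair with total return 26.

26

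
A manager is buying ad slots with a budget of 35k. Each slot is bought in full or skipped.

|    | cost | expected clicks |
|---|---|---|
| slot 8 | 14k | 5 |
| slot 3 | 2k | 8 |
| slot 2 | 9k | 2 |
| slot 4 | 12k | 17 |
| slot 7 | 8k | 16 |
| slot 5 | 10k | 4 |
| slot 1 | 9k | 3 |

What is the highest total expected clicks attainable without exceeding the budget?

Allowing fractional choices, the relaxed optimum would be about 46.1, but ad slots are indivisible.
slot 3 + slot 4 + slot 7 + slot 5: cost 2 + 12 + 8 + 10 = 32 ≤ 35, expected clicks 8 + 17 + 16 + 4 = 45.
slot 3 + slot 4 + slot 7 + slot 1: cost 2 + 12 + 8 + 9 = 31 ≤ 35, expected clicks 8 + 17 + 16 + 3 = 44.
slot 3 + slot 2 + slot 4 + slot 7: cost 2 + 9 + 12 + 8 = 31 ≤ 35, expected clicks 8 + 2 + 17 + 16 = 43.
Best is slot 3, slot 4, slot 7, and slot 5 with total expected clicks 45.

45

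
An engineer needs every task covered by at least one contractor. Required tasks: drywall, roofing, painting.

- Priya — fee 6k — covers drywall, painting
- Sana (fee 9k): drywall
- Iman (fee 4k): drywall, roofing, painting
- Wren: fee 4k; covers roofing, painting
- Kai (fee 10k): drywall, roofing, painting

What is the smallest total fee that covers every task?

4

Iman alone covers drywall, roofing, painting — every task.
Total fee: 4.
No cover costs less than 4.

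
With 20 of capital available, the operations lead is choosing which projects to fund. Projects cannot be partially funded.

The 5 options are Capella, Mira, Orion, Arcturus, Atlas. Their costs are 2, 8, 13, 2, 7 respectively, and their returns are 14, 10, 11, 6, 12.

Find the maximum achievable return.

This is a 0-1 knapsack instance.
Capella + Mira + Arcturus + Atlas: cost 2 + 8 + 2 + 7 = 19 ≤ 20, return 14 + 10 + 6 + 12 = 42.
Capella + Arcturus + Atlas: cost 2 + 2 + 7 = 11 ≤ 20, return 14 + 6 + 12 = 32.
Capella + Mira + Atlas: cost 2 + 8 + 7 = 17 ≤ 20, return 14 + 10 + 12 = 36.
Best is Capella, Mira, Arcturus, and Atlas with total return 42.

42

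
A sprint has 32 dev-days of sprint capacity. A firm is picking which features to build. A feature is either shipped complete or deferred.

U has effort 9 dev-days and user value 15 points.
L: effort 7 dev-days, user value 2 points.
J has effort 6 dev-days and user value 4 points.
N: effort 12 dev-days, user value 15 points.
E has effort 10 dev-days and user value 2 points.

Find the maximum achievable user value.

Allowing fractional choices, the relaxed optimum would be about 35.4, but features are indivisible.
U + J + N: effort 9 + 6 + 12 = 27 ≤ 32, user value 15 + 4 + 15 = 34.
U + L + N: effort 9 + 7 + 12 = 28 ≤ 32, user value 15 + 2 + 15 = 32.
Best is U, J, and N with total user value 34.

34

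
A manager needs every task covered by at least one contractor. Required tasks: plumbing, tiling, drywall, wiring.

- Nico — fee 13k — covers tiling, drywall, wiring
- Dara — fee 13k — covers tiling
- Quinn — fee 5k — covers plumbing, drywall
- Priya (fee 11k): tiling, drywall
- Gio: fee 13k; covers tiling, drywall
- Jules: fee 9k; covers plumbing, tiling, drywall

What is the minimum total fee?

18

Choose Nico and Quinn: together they cover plumbing, tiling, drywall, wiring — every task.
Total fee: 13 + 5 = 18.
No cover costs less than 18.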